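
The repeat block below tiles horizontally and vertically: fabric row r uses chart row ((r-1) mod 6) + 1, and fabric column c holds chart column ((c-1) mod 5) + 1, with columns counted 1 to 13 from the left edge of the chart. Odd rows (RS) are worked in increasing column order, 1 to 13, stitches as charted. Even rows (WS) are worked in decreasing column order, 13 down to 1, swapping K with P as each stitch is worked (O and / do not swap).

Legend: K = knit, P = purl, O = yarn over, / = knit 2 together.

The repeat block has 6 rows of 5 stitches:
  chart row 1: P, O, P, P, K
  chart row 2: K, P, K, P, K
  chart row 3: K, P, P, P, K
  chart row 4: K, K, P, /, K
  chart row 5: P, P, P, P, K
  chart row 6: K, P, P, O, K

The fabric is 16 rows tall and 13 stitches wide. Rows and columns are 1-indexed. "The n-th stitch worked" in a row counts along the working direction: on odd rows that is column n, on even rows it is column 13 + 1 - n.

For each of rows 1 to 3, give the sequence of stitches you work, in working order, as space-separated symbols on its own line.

Result:
P O P P K P O P P K P O P
P K P P K P K P P K P K P
K P P P K K P P P K K P P

Derivation:
Row 1: chart row 1, RS - tile across columns 1-13 and work as-is.
Row 2: chart row 2, WS - tiled (columns 1-13): K P K P K K P K P K K P K; work from column 13 back to 1 with K<->P swapped.
Row 3: chart row 3, RS - tile across columns 1-13 and work as-is.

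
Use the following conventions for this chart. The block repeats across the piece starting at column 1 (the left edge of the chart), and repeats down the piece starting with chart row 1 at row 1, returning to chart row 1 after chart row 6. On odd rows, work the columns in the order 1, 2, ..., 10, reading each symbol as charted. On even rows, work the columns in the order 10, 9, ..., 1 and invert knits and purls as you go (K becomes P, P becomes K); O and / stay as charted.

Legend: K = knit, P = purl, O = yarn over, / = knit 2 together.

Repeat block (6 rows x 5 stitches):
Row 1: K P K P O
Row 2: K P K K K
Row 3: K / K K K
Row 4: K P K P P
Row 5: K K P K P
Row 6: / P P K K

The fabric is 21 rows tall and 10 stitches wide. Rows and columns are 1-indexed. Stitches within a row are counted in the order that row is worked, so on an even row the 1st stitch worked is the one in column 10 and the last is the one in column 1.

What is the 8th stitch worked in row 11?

Row 11: (11-1) mod 6 = 4, so use chart row 5. Odd row -> RS.
Chart row 5 tiled across columns 1-10: K K P K P K K P K P
RS: work column 1 to column 10, symbols as charted — the tiled row is the row as worked.
Stitch 8 in working order -> P

Stitch:
P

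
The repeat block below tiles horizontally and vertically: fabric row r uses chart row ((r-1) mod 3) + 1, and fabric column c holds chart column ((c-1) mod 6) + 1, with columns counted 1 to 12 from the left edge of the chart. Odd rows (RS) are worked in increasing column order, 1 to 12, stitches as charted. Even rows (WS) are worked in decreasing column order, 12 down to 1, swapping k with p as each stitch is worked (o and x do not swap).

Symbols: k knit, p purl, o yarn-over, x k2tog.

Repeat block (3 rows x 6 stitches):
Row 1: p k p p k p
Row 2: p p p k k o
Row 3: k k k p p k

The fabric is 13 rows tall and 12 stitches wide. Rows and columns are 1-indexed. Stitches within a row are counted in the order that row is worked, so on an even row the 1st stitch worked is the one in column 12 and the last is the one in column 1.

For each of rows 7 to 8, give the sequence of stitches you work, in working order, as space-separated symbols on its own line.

Row 7: chart row 1, RS - tile across columns 1-12 and work as-is.
Row 8: chart row 2, WS - tiled (columns 1-12): p p p k k o p p p k k o; work from column 12 back to 1 with k<->p swapped.

Result:
p k p p k p p k p p k p
o p p k k k o p p k k k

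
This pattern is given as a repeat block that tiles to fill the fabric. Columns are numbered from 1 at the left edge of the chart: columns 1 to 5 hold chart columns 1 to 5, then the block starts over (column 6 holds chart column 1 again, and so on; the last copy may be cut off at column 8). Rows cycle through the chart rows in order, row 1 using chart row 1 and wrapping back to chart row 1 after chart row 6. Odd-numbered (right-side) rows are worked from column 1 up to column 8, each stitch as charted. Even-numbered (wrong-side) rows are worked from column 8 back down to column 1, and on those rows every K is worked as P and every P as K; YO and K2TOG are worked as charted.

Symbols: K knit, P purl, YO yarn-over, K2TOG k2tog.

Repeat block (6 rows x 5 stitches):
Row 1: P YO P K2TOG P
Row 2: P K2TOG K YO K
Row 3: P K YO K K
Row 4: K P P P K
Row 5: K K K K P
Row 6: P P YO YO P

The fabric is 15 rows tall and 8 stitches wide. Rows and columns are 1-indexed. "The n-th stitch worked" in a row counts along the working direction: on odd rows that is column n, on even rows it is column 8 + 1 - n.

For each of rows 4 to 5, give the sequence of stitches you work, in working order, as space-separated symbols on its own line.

Result:
K K P P K K K P
K K K K P K K K

Derivation:
Row 4: chart row 4, WS - tiled (columns 1-8): K P P P K K P P; work from column 8 back to 1 with K<->P swapped.
Row 5: chart row 5, RS - tile across columns 1-8 and work as-is.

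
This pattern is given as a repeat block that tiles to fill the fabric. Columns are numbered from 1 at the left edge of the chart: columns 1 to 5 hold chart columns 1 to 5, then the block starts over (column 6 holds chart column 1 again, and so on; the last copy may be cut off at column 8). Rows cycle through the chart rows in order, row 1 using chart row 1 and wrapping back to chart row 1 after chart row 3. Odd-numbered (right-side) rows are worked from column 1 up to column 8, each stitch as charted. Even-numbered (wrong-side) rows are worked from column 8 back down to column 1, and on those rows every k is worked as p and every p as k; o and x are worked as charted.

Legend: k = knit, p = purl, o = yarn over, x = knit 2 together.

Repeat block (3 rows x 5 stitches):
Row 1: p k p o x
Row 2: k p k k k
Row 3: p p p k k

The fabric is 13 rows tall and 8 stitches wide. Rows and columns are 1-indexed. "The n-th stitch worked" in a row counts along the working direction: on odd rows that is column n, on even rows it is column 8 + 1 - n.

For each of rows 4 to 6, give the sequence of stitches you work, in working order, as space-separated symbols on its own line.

Result:
k p k x o k p k
k p k k k k p k
k k k p p k k k

Derivation:
Row 4: chart row 1, WS - tiled (columns 1-8): p k p o x p k p; work from column 8 back to 1 with k<->p swapped.
Row 5: chart row 2, RS - tile across columns 1-8 and work as-is.
Row 6: chart row 3, WS - tiled (columns 1-8): p p p k k p p p; work from column 8 back to 1 with k<->p swapped.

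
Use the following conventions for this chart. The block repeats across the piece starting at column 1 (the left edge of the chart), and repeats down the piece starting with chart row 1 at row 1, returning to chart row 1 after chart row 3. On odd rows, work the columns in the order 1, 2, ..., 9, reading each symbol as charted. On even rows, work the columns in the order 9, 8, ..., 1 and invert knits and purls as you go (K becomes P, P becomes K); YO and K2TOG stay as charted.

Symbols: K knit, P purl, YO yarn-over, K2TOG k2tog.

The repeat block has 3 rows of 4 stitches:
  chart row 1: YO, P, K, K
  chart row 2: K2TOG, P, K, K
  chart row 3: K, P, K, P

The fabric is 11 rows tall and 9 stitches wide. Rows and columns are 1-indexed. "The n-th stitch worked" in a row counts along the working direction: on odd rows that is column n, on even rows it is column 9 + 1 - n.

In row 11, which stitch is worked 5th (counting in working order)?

Stitch:
K2TOG

Derivation:
Row 11 uses chart row ((11-1) mod 3)+1 = 2. Row 11 is odd, so RS.
Chart row 2 tiled across columns 1-9: K2TOG P K K K2TOG P K K K2TOG
RS: work column 1 to column 9, symbols as charted — the tiled row is the row as worked.
The 5th stitch worked is K2TOG.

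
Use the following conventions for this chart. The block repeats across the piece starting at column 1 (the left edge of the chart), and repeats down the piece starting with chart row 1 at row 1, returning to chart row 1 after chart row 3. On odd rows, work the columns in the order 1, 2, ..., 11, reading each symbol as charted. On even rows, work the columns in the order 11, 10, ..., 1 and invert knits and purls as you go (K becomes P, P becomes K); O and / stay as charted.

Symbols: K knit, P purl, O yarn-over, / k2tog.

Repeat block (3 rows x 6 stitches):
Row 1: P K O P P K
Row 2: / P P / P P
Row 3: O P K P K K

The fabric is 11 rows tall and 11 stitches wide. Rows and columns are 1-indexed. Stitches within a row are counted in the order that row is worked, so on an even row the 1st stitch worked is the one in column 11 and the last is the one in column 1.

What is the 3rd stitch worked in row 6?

Stitch:
P

Derivation:
For row 6: chart row = ((6-1) mod 3) + 1 = 3; this is a WS (even) row.
Chart row 3 tiled across columns 1-11: O P K P K K O P K P K
WS row: flip the tiled sequence (start at column 11) and apply K<->P; O and / stay.
Row 6 as worked: P K P K O P P K P K O
The 3rd stitch worked is P.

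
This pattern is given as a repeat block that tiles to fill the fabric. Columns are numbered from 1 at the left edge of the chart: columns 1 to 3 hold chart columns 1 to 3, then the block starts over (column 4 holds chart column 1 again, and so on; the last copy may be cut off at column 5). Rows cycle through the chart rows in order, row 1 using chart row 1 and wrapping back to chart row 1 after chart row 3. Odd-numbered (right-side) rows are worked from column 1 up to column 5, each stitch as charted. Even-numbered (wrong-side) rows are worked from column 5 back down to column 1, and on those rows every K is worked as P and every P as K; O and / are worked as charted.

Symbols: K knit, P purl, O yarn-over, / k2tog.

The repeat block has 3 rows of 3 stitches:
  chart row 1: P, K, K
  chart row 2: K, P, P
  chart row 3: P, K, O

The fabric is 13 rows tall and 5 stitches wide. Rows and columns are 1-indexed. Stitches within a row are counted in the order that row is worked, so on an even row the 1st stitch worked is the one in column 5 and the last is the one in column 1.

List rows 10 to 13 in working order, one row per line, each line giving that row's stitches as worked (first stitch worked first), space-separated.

== ROWS AS WORKED ==
P K P P K
K P P K P
P K O P K
P K K P K

Derivation:
Row 10: chart row 1, WS - tiled (columns 1-5): P K K P K; work from column 5 back to 1 with K<->P swapped.
Row 11: chart row 2, RS - tile across columns 1-5 and work as-is.
Row 12: chart row 3, WS - tiled (columns 1-5): P K O P K; work from column 5 back to 1 with K<->P swapped.
Row 13: chart row 1, RS - tile across columns 1-5 and work as-is.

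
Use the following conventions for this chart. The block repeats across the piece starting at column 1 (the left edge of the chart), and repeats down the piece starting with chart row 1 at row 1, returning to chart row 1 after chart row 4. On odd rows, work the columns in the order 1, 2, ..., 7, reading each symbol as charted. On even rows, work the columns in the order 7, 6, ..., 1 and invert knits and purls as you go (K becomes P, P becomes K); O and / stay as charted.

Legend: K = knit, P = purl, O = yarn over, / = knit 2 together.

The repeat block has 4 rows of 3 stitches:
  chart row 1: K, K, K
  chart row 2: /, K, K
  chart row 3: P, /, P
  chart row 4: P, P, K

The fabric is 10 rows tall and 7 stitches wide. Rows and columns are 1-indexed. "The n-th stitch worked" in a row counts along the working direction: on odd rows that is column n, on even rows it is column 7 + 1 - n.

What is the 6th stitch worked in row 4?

For row 4: chart row = ((4-1) mod 4) + 1 = 4; this is a WS (even) row.
Chart row 4 tiled across columns 1-7: P P K P P K P
WS: work from column 7 back to column 1 (reverse the tiled row), swapping K<->P (O and / unchanged).
Row 4 as worked: K P K K P K K
The 6th stitch worked is K.

== STITCH ==
K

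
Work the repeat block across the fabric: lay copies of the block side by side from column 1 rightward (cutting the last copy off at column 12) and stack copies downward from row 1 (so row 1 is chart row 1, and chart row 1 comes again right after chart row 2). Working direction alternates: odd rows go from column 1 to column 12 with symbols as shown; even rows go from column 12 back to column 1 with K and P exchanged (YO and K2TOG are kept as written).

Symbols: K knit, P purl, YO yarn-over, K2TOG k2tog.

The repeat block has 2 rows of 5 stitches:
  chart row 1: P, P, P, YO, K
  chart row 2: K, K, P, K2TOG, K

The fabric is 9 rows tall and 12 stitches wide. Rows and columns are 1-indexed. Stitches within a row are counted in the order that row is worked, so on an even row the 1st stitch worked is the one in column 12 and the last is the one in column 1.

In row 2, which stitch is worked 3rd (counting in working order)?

Row 2: (2-1) mod 2 = 1, so use chart row 2. Even row -> WS.
Chart row 2 tiled across columns 1-12: K K P K2TOG K K K P K2TOG K K K
WS row: flip the tiled sequence (start at column 12) and apply K<->P; YO and K2TOG stay.
Row 2 as worked: P P P K2TOG K P P P K2TOG K P P
Counting 3 along the worked row gives P.

== STITCH ==
P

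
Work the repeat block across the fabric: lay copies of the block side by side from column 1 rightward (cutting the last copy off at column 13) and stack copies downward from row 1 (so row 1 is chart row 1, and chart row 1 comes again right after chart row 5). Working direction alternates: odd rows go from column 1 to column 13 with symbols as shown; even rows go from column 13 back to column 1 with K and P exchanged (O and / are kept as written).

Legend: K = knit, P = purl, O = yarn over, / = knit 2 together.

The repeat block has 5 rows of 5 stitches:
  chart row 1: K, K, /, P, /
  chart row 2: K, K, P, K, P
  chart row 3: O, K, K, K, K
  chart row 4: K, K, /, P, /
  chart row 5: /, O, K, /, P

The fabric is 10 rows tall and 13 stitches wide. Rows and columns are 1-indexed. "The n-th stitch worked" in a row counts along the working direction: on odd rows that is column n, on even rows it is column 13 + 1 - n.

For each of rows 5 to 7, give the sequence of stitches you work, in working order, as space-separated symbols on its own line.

Rows as worked:
/ O K / P / O K / P / O K
/ P P / K / P P / K / P P
K K P K P K K P K P K K P

Derivation:
Row 5: chart row 5, RS - tile across columns 1-13 and work as-is.
Row 6: chart row 1, WS - tiled (columns 1-13): K K / P / K K / P / K K /; work from column 13 back to 1 with K<->P swapped.
Row 7: chart row 2, RS - tile across columns 1-13 and work as-is.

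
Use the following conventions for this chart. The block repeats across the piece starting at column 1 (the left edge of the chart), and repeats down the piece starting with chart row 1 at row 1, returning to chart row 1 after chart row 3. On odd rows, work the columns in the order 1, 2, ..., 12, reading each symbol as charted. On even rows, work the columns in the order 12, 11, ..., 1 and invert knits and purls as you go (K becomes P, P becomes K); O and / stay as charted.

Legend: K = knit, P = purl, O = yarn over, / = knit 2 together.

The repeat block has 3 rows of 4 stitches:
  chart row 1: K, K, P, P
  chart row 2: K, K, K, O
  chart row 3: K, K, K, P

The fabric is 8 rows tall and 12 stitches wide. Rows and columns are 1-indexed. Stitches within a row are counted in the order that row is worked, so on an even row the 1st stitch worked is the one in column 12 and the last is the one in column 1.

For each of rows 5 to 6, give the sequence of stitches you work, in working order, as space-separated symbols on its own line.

== ROWS AS WORKED ==
K K K O K K K O K K K O
K P P P K P P P K P P P

Derivation:
Row 5: chart row 2, RS - tile across columns 1-12 and work as-is.
Row 6: chart row 3, WS - tiled (columns 1-12): K K K P K K K P K K K P; work from column 12 back to 1 with K<->P swapped.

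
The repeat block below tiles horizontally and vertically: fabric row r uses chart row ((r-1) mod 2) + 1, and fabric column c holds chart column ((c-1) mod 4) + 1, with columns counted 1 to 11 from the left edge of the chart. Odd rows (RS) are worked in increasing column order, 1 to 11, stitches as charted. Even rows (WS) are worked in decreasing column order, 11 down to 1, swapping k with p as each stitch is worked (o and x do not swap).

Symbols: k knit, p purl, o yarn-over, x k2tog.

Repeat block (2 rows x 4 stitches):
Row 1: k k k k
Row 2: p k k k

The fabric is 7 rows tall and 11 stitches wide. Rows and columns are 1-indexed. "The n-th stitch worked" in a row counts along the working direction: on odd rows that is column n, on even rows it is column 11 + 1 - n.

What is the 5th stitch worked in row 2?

Result:
p

Derivation:
For row 2: chart row = ((2-1) mod 2) + 1 = 2; this is a WS (even) row.
Chart row 2 tiled across columns 1-11: p k k k p k k k p k k
WS row: flip the tiled sequence (start at column 11) and apply k<->p; o and x stay.
Row 2 as worked: p p k p p p k p p p k
Stitch 5 in working order -> p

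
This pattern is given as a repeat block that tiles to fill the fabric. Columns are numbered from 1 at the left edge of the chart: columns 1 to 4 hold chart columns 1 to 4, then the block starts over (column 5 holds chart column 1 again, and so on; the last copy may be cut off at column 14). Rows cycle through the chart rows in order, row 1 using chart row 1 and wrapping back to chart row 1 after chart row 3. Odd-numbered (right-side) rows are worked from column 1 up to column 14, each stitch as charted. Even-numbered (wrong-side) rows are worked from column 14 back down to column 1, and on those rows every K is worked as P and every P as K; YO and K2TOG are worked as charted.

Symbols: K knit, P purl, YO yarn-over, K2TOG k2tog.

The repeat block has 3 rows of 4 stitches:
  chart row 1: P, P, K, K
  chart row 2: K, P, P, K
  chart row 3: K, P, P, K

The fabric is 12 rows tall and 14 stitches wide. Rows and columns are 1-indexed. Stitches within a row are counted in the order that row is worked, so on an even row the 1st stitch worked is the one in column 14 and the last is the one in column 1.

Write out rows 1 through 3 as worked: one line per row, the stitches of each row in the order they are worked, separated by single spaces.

Result:
P P K K P P K K P P K K P P
K P P K K P P K K P P K K P
K P P K K P P K K P P K K P

Derivation:
Row 1: chart row 1, RS - tile across columns 1-14 and work as-is.
Row 2: chart row 2, WS - tiled (columns 1-14): K P P K K P P K K P P K K P; work from column 14 back to 1 with K<->P swapped.
Row 3: chart row 3, RS - tile across columns 1-14 and work as-is.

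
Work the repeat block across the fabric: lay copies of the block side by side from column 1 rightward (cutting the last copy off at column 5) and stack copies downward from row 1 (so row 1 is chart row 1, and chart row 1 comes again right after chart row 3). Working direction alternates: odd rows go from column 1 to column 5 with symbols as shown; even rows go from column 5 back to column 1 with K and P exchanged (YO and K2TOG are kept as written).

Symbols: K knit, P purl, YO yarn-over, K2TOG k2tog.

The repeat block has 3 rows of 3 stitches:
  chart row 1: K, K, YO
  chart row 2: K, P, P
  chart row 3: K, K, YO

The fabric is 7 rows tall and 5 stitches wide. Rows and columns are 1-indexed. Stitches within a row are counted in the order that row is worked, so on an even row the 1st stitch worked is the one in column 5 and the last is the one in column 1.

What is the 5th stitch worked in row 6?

Row 6 uses chart row ((6-1) mod 3)+1 = 3. Row 6 is even, so WS.
Chart row 3 tiled across columns 1-5: K K YO K K
WS: work from column 5 back to column 1 (reverse the tiled row), swapping K<->P (YO and K2TOG unchanged).
Row 6 as worked: P P YO P P
The 5th stitch worked is P.

== STITCH ==
P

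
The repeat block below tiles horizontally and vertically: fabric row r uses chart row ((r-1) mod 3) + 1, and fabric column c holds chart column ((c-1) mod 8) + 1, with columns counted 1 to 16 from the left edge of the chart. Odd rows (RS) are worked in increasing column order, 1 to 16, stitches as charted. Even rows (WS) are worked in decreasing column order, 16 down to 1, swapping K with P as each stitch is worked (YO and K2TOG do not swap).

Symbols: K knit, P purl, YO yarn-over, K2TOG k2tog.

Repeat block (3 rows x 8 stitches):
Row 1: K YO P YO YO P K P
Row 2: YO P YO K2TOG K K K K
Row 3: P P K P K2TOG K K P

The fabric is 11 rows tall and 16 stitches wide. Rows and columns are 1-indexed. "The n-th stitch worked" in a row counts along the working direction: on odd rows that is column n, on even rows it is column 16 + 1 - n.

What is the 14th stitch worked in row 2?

== STITCH ==
YO

Derivation:
For row 2: chart row = ((2-1) mod 3) + 1 = 2; this is a WS (even) row.
Chart row 2 tiled across columns 1-16: YO P YO K2TOG K K K K YO P YO K2TOG K K K K
WS row: flip the tiled sequence (start at column 16) and apply K<->P; YO and K2TOG stay.
Row 2 as worked: P P P P K2TOG YO K YO P P P P K2TOG YO K YO
Stitch 14 in working order -> YO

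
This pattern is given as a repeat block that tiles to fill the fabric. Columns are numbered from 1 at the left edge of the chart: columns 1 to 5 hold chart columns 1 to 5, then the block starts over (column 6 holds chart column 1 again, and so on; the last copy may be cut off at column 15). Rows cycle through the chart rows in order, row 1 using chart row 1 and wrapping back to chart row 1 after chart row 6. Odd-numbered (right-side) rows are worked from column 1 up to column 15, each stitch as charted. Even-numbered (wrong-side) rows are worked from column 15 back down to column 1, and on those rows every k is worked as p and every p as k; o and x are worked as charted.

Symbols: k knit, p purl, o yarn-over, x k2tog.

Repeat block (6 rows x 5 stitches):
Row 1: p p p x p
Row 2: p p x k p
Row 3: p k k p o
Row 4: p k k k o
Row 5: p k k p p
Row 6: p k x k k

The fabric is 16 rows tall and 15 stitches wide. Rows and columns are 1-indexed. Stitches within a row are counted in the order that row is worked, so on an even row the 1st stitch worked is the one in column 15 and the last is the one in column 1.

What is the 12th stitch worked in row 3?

Row 3: (3-1) mod 6 = 2, so use chart row 3. Odd row -> RS.
Chart row 3 tiled across columns 1-15: p k k p o p k k p o p k k p o
RS: work column 1 to column 15, symbols as charted — the tiled row is the row as worked.
Counting 12 along the worked row gives k.

Stitch:
k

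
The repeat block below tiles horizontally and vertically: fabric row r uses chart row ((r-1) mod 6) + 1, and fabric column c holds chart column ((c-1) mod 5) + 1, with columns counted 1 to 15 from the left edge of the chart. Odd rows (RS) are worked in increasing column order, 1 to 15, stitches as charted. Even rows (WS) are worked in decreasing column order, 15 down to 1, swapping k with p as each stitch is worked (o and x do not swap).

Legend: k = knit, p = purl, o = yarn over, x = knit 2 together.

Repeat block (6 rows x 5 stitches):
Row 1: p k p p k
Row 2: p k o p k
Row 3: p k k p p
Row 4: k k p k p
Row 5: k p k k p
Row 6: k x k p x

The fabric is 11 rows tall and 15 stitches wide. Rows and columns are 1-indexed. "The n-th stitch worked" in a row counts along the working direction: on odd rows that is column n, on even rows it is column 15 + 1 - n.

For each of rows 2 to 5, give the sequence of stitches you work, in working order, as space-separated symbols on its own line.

Rows as worked:
p k o p k p k o p k p k o p k
p k k p p p k k p p p k k p p
k p k p p k p k p p k p k p p
k p k k p k p k k p k p k k p

Derivation:
Row 2: chart row 2, WS - tiled (columns 1-15): p k o p k p k o p k p k o p k; work from column 15 back to 1 with k<->p swapped.
Row 3: chart row 3, RS - tile across columns 1-15 and work as-is.
Row 4: chart row 4, WS - tiled (columns 1-15): k k p k p k k p k p k k p k p; work from column 15 back to 1 with k<->p swapped.
Row 5: chart row 5, RS - tile across columns 1-15 and work as-is.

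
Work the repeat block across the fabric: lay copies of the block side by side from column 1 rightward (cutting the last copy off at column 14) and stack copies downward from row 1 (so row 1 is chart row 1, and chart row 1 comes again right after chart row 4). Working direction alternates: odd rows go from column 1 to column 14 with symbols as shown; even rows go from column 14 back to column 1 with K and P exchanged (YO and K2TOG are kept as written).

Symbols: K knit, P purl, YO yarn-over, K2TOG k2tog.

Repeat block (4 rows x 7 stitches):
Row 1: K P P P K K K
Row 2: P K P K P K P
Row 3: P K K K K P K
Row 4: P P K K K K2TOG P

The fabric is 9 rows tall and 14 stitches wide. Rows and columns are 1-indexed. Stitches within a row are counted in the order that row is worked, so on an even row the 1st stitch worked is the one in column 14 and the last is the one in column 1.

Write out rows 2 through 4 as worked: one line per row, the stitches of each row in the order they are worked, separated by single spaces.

Row 2: chart row 2, WS - tiled (columns 1-14): P K P K P K P P K P K P K P; work from column 14 back to 1 with K<->P swapped.
Row 3: chart row 3, RS - tile across columns 1-14 and work as-is.
Row 4: chart row 4, WS - tiled (columns 1-14): P P K K K K2TOG P P P K K K K2TOG P; work from column 14 back to 1 with K<->P swapped.

Result:
K P K P K P K K P K P K P K
P K K K K P K P K K K K P K
K K2TOG P P P K K K K2TOG P P P K K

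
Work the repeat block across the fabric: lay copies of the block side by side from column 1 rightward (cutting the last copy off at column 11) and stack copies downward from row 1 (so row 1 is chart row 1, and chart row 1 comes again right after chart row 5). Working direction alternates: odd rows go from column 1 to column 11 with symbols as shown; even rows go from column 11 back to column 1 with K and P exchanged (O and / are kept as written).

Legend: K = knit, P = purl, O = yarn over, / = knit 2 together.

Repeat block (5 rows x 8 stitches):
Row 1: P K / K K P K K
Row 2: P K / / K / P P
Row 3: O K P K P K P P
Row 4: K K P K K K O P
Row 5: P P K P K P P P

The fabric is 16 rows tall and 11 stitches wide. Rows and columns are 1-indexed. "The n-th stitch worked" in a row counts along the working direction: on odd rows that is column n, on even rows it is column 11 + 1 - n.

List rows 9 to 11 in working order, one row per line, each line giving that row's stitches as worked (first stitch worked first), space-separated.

Row 9: chart row 4, RS - tile across columns 1-11 and work as-is.
Row 10: chart row 5, WS - tiled (columns 1-11): P P K P K P P P P P K; work from column 11 back to 1 with K<->P swapped.
Row 11: chart row 1, RS - tile across columns 1-11 and work as-is.

== ROWS AS WORKED ==
K K P K K K O P K K P
P K K K K K P K P K K
P K / K K P K K P K /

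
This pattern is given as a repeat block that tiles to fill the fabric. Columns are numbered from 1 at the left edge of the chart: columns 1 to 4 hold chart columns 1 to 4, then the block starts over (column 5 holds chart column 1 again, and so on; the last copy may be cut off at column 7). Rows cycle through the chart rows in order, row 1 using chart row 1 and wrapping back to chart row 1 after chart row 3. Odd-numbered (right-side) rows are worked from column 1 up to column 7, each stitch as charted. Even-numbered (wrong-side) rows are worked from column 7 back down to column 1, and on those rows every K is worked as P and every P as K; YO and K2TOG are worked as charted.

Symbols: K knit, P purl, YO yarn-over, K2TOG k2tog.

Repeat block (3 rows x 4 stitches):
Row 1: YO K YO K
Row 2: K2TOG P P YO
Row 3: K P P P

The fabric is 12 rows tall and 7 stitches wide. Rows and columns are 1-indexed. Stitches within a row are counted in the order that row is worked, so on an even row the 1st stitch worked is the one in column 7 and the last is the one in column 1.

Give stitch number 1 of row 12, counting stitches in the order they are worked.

For row 12: chart row = ((12-1) mod 3) + 1 = 3; this is a WS (even) row.
Chart row 3 tiled across columns 1-7: K P P P K P P
WS: work from column 7 back to column 1 (reverse the tiled row), swapping K<->P (YO and K2TOG unchanged).
Row 12 as worked: K K P K K K P
Stitch 1 in working order -> K

Stitch:
K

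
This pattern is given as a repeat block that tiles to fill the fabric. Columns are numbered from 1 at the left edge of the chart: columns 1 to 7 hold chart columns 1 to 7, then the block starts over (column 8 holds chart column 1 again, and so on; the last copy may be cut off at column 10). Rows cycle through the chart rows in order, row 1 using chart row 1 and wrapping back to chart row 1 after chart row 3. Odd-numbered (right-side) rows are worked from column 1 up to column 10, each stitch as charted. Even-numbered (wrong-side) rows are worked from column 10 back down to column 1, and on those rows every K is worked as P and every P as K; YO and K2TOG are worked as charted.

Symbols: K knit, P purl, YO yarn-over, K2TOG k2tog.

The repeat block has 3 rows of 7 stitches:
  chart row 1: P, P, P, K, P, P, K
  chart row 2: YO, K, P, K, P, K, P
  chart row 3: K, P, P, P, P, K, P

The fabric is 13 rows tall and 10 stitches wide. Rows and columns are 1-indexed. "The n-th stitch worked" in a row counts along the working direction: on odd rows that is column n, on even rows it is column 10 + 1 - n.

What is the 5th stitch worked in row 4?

== STITCH ==
K

Derivation:
Row 4: (4-1) mod 3 = 0, so use chart row 1. Even row -> WS.
Chart row 1 tiled across columns 1-10: P P P K P P K P P P
WS row: flip the tiled sequence (start at column 10) and apply K<->P; YO and K2TOG stay.
Row 4 as worked: K K K P K K P K K K
The 5th stitch worked is K.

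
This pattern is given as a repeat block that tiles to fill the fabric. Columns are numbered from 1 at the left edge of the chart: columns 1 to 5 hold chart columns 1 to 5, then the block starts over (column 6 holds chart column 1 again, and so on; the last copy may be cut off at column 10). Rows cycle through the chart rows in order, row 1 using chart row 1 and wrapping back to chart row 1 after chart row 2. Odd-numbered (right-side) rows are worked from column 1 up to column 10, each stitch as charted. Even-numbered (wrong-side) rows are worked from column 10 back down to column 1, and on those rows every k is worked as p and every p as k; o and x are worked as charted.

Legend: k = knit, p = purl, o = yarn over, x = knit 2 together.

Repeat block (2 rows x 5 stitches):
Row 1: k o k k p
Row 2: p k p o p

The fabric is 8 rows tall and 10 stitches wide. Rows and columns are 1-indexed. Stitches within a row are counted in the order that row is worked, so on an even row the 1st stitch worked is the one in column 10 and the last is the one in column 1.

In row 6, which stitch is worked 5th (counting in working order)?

Stitch:
k

Derivation:
For row 6: chart row = ((6-1) mod 2) + 1 = 2; this is a WS (even) row.
Chart row 2 tiled across columns 1-10: p k p o p p k p o p
Wrong side: read the tiled row from column 10 down to 1 and exchange k with p (leave o, x).
Row 6 as worked: k o k p k k o k p k
Counting 5 along the worked row gives k.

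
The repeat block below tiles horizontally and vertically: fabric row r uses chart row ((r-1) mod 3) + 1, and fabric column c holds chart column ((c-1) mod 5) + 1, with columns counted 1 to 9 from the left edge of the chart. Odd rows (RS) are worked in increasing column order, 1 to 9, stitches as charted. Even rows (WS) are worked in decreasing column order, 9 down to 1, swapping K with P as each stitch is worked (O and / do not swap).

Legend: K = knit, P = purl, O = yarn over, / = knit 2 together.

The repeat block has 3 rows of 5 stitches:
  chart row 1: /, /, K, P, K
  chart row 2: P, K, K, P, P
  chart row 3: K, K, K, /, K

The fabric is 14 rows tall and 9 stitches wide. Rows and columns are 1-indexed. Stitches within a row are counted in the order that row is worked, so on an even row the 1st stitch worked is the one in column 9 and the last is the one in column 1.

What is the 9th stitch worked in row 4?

Stitch:
/

Derivation:
For row 4: chart row = ((4-1) mod 3) + 1 = 1; this is a WS (even) row.
Chart row 1 tiled across columns 1-9: / / K P K / / K P
Wrong side: read the tiled row from column 9 down to 1 and exchange K with P (leave O, /).
Row 4 as worked: K P / / P K P / /
Stitch 9 in working order -> /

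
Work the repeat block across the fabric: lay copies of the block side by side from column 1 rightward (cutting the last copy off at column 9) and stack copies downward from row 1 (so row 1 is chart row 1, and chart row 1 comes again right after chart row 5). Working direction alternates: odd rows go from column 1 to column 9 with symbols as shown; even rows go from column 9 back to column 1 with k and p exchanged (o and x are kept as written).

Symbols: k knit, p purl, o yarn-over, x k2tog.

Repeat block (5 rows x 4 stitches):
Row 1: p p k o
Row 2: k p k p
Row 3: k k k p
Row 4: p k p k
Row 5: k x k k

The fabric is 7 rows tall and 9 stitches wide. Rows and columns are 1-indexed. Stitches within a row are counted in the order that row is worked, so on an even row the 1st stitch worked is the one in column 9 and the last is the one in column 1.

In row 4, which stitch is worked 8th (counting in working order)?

For row 4: chart row = ((4-1) mod 5) + 1 = 4; this is a WS (even) row.
Chart row 4 tiled across columns 1-9: p k p k p k p k p
Wrong side: read the tiled row from column 9 down to 1 and exchange k with p (leave o, x).
Row 4 as worked: k p k p k p k p k
The 8th stitch worked is p.

Result:
p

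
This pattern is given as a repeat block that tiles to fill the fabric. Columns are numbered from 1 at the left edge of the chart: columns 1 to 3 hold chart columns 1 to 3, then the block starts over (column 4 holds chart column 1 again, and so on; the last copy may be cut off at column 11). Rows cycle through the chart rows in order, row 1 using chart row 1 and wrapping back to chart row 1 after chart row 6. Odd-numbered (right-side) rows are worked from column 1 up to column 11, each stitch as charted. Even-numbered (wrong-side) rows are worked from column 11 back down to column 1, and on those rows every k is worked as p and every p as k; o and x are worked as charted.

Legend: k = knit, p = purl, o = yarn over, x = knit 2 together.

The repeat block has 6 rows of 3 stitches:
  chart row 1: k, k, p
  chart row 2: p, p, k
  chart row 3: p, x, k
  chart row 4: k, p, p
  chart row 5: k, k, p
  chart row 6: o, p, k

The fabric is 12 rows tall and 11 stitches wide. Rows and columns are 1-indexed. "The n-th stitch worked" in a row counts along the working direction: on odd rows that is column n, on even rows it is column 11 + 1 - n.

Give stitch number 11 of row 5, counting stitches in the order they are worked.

Result:
k

Derivation:
For row 5: chart row = ((5-1) mod 6) + 1 = 5; this is a RS (odd) row.
Chart row 5 tiled across columns 1-11: k k p k k p k k p k k
RS row: no reversal, no swap; stitch n worked = column n.
The 11th stitch worked is k.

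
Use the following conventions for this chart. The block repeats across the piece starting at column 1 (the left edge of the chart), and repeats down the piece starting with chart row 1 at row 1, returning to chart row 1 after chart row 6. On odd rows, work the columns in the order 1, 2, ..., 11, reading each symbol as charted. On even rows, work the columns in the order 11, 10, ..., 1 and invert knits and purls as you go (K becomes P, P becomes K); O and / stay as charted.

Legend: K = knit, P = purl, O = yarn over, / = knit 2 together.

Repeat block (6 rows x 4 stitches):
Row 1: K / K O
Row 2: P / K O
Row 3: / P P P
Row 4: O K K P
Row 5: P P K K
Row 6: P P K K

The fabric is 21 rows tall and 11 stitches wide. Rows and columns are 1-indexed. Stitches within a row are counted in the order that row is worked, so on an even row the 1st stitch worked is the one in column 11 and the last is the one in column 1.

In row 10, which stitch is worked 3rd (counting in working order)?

== STITCH ==
O

Derivation:
For row 10: chart row = ((10-1) mod 6) + 1 = 4; this is a WS (even) row.
Chart row 4 tiled across columns 1-11: O K K P O K K P O K K
WS: work from column 11 back to column 1 (reverse the tiled row), swapping K<->P (O and / unchanged).
Row 10 as worked: P P O K P P O K P P O
Counting 3 along the worked row gives O.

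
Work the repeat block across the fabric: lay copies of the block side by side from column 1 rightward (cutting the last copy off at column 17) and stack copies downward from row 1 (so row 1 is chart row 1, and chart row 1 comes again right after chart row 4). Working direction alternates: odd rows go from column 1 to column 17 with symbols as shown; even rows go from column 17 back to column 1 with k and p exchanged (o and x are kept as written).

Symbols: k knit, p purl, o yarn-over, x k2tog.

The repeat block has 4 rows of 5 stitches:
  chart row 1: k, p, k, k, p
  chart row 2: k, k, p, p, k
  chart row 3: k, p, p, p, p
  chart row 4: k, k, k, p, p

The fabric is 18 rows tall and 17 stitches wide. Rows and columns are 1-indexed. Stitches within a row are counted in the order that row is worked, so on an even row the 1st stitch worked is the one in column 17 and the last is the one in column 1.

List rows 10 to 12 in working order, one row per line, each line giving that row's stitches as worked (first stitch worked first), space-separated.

Rows as worked:
p p p k k p p p k k p p p k k p p
k p p p p k p p p p k p p p p k p
p p k k p p p k k p p p k k p p p

Derivation:
Row 10: chart row 2, WS - tiled (columns 1-17): k k p p k k k p p k k k p p k k k; work from column 17 back to 1 with k<->p swapped.
Row 11: chart row 3, RS - tile across columns 1-17 and work as-is.
Row 12: chart row 4, WS - tiled (columns 1-17): k k k p p k k k p p k k k p p k k; work from column 17 back to 1 with k<->p swapped.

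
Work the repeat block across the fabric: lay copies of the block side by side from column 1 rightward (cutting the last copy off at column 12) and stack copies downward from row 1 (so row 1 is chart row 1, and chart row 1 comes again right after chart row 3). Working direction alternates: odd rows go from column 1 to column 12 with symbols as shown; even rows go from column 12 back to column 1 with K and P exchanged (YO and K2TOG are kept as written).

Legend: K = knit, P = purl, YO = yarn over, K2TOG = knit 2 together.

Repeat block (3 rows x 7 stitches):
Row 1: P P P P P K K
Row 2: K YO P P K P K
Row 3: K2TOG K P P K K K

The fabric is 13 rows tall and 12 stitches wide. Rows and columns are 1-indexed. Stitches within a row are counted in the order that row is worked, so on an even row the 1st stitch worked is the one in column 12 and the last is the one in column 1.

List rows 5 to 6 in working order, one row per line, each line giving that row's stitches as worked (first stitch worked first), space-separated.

== ROWS AS WORKED ==
K YO P P K P K K YO P P K
P K K P K2TOG P P P K K P K2TOG

Derivation:
Row 5: chart row 2, RS - tile across columns 1-12 and work as-is.
Row 6: chart row 3, WS - tiled (columns 1-12): K2TOG K P P K K K K2TOG K P P K; work from column 12 back to 1 with K<->P swapped.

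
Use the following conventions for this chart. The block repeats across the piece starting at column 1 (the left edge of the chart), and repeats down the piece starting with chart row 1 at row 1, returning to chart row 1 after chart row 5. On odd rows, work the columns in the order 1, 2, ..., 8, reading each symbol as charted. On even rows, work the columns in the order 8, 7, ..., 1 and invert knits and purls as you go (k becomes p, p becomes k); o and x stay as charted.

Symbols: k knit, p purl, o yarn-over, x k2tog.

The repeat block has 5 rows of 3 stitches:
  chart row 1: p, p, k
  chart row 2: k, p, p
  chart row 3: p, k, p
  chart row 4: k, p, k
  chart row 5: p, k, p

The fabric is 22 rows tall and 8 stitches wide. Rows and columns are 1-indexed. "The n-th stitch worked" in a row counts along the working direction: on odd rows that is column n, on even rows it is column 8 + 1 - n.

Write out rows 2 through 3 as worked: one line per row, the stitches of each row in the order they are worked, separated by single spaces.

Result:
k p k k p k k p
p k p p k p p k

Derivation:
Row 2: chart row 2, WS - tiled (columns 1-8): k p p k p p k p; work from column 8 back to 1 with k<->p swapped.
Row 3: chart row 3, RS - tile across columns 1-8 and work as-is.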